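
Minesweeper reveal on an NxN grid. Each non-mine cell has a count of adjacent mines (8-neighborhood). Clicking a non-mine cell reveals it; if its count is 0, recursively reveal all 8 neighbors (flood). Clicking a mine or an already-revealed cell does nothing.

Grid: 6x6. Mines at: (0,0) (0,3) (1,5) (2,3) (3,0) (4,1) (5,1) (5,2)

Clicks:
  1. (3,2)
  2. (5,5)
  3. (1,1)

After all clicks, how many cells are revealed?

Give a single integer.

Click 1 (3,2) count=2: revealed 1 new [(3,2)] -> total=1
Click 2 (5,5) count=0: revealed 11 new [(2,4) (2,5) (3,3) (3,4) (3,5) (4,3) (4,4) (4,5) (5,3) (5,4) (5,5)] -> total=12
Click 3 (1,1) count=1: revealed 1 new [(1,1)] -> total=13

Answer: 13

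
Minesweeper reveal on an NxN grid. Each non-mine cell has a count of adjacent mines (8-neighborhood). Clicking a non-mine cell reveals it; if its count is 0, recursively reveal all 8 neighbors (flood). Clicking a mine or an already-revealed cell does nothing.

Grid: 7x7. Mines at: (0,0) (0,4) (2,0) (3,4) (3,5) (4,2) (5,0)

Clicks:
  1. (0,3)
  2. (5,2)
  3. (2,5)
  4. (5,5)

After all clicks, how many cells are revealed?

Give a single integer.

Answer: 18

Derivation:
Click 1 (0,3) count=1: revealed 1 new [(0,3)] -> total=1
Click 2 (5,2) count=1: revealed 1 new [(5,2)] -> total=2
Click 3 (2,5) count=2: revealed 1 new [(2,5)] -> total=3
Click 4 (5,5) count=0: revealed 15 new [(4,3) (4,4) (4,5) (4,6) (5,1) (5,3) (5,4) (5,5) (5,6) (6,1) (6,2) (6,3) (6,4) (6,5) (6,6)] -> total=18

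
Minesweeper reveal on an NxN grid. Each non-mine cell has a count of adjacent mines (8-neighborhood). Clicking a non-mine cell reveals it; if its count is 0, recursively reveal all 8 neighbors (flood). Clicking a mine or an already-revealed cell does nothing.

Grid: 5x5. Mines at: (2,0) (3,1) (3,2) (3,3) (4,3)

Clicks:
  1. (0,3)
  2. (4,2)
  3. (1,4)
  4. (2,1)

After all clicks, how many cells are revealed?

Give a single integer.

Answer: 15

Derivation:
Click 1 (0,3) count=0: revealed 14 new [(0,0) (0,1) (0,2) (0,3) (0,4) (1,0) (1,1) (1,2) (1,3) (1,4) (2,1) (2,2) (2,3) (2,4)] -> total=14
Click 2 (4,2) count=4: revealed 1 new [(4,2)] -> total=15
Click 3 (1,4) count=0: revealed 0 new [(none)] -> total=15
Click 4 (2,1) count=3: revealed 0 new [(none)] -> total=15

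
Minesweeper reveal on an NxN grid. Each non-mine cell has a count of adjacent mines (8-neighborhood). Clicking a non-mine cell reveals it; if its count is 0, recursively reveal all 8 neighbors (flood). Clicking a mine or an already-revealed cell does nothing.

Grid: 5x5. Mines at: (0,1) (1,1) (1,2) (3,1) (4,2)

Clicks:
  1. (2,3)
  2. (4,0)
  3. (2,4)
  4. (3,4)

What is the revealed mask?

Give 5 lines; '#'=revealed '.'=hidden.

Click 1 (2,3) count=1: revealed 1 new [(2,3)] -> total=1
Click 2 (4,0) count=1: revealed 1 new [(4,0)] -> total=2
Click 3 (2,4) count=0: revealed 9 new [(0,3) (0,4) (1,3) (1,4) (2,4) (3,3) (3,4) (4,3) (4,4)] -> total=11
Click 4 (3,4) count=0: revealed 0 new [(none)] -> total=11

Answer: ...##
...##
...##
...##
#..##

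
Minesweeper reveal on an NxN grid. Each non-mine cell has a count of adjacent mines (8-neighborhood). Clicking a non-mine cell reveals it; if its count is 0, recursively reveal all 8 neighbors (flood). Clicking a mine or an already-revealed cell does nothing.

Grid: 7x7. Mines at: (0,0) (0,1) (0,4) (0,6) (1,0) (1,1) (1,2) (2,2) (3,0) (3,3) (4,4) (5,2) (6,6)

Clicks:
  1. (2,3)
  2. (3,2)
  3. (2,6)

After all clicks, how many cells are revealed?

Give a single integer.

Click 1 (2,3) count=3: revealed 1 new [(2,3)] -> total=1
Click 2 (3,2) count=2: revealed 1 new [(3,2)] -> total=2
Click 3 (2,6) count=0: revealed 13 new [(1,4) (1,5) (1,6) (2,4) (2,5) (2,6) (3,4) (3,5) (3,6) (4,5) (4,6) (5,5) (5,6)] -> total=15

Answer: 15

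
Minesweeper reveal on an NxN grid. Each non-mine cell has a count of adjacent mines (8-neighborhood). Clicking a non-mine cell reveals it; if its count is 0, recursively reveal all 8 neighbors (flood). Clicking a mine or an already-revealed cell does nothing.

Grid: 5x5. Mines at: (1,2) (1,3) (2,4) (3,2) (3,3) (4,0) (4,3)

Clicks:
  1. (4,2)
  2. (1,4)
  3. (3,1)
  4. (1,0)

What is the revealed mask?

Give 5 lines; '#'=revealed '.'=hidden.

Answer: ##...
##..#
##...
##...
..#..

Derivation:
Click 1 (4,2) count=3: revealed 1 new [(4,2)] -> total=1
Click 2 (1,4) count=2: revealed 1 new [(1,4)] -> total=2
Click 3 (3,1) count=2: revealed 1 new [(3,1)] -> total=3
Click 4 (1,0) count=0: revealed 7 new [(0,0) (0,1) (1,0) (1,1) (2,0) (2,1) (3,0)] -> total=10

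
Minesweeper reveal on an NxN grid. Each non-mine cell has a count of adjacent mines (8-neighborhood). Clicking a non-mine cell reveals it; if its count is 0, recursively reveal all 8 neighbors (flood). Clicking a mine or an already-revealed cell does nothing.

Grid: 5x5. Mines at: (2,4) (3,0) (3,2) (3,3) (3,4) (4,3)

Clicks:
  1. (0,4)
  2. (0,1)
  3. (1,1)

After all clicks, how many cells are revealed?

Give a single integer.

Click 1 (0,4) count=0: revealed 14 new [(0,0) (0,1) (0,2) (0,3) (0,4) (1,0) (1,1) (1,2) (1,3) (1,4) (2,0) (2,1) (2,2) (2,3)] -> total=14
Click 2 (0,1) count=0: revealed 0 new [(none)] -> total=14
Click 3 (1,1) count=0: revealed 0 new [(none)] -> total=14

Answer: 14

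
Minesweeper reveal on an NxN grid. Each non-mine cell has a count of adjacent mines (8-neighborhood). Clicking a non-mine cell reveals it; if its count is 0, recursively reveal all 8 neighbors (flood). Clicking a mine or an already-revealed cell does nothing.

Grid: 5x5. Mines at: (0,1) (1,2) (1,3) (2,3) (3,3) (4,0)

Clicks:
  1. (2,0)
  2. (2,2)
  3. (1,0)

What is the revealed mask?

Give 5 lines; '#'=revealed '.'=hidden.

Click 1 (2,0) count=0: revealed 6 new [(1,0) (1,1) (2,0) (2,1) (3,0) (3,1)] -> total=6
Click 2 (2,2) count=4: revealed 1 new [(2,2)] -> total=7
Click 3 (1,0) count=1: revealed 0 new [(none)] -> total=7

Answer: .....
##...
###..
##...
.....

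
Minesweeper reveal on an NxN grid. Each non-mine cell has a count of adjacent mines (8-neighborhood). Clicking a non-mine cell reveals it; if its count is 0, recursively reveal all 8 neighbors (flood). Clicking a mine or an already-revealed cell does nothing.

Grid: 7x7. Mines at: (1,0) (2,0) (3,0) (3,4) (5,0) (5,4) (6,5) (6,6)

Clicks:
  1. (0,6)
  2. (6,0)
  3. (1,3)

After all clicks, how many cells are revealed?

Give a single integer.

Answer: 37

Derivation:
Click 1 (0,6) count=0: revealed 36 new [(0,1) (0,2) (0,3) (0,4) (0,5) (0,6) (1,1) (1,2) (1,3) (1,4) (1,5) (1,6) (2,1) (2,2) (2,3) (2,4) (2,5) (2,6) (3,1) (3,2) (3,3) (3,5) (3,6) (4,1) (4,2) (4,3) (4,5) (4,6) (5,1) (5,2) (5,3) (5,5) (5,6) (6,1) (6,2) (6,3)] -> total=36
Click 2 (6,0) count=1: revealed 1 new [(6,0)] -> total=37
Click 3 (1,3) count=0: revealed 0 new [(none)] -> total=37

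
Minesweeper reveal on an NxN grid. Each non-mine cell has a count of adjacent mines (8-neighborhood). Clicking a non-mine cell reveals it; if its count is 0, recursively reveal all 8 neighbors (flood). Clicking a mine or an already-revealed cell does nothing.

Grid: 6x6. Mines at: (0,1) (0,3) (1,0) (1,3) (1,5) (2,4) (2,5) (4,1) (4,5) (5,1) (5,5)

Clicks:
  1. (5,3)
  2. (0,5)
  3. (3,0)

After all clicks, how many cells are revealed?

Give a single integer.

Answer: 11

Derivation:
Click 1 (5,3) count=0: revealed 9 new [(3,2) (3,3) (3,4) (4,2) (4,3) (4,4) (5,2) (5,3) (5,4)] -> total=9
Click 2 (0,5) count=1: revealed 1 new [(0,5)] -> total=10
Click 3 (3,0) count=1: revealed 1 new [(3,0)] -> total=11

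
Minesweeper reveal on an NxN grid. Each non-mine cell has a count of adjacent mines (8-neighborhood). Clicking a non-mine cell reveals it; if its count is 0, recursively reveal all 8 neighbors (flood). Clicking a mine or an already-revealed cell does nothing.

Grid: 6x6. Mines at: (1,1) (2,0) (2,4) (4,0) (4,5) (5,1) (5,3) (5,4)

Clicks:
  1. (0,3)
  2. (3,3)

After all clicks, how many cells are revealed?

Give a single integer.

Answer: 9

Derivation:
Click 1 (0,3) count=0: revealed 8 new [(0,2) (0,3) (0,4) (0,5) (1,2) (1,3) (1,4) (1,5)] -> total=8
Click 2 (3,3) count=1: revealed 1 new [(3,3)] -> total=9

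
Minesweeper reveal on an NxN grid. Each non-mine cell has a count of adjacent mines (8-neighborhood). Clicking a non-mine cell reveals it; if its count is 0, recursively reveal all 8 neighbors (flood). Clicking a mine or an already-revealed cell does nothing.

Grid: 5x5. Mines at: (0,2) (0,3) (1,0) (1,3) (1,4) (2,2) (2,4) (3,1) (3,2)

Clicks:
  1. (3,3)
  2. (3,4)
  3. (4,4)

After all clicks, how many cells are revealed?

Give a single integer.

Click 1 (3,3) count=3: revealed 1 new [(3,3)] -> total=1
Click 2 (3,4) count=1: revealed 1 new [(3,4)] -> total=2
Click 3 (4,4) count=0: revealed 2 new [(4,3) (4,4)] -> total=4

Answer: 4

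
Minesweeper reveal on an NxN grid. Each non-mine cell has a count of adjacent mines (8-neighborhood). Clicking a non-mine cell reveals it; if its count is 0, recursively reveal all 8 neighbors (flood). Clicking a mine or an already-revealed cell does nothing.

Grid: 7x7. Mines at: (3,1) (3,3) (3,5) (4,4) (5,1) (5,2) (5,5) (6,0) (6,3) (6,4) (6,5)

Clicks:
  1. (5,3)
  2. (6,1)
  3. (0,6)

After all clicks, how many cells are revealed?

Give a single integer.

Answer: 23

Derivation:
Click 1 (5,3) count=4: revealed 1 new [(5,3)] -> total=1
Click 2 (6,1) count=3: revealed 1 new [(6,1)] -> total=2
Click 3 (0,6) count=0: revealed 21 new [(0,0) (0,1) (0,2) (0,3) (0,4) (0,5) (0,6) (1,0) (1,1) (1,2) (1,3) (1,4) (1,5) (1,6) (2,0) (2,1) (2,2) (2,3) (2,4) (2,5) (2,6)] -> total=23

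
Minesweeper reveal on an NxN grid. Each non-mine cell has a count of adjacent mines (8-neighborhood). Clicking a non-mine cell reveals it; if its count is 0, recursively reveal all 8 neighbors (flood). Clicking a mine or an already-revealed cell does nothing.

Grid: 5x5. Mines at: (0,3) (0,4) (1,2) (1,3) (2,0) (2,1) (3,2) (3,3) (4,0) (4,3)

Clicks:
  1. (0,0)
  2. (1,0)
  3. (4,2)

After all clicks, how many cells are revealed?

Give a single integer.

Click 1 (0,0) count=0: revealed 4 new [(0,0) (0,1) (1,0) (1,1)] -> total=4
Click 2 (1,0) count=2: revealed 0 new [(none)] -> total=4
Click 3 (4,2) count=3: revealed 1 new [(4,2)] -> total=5

Answer: 5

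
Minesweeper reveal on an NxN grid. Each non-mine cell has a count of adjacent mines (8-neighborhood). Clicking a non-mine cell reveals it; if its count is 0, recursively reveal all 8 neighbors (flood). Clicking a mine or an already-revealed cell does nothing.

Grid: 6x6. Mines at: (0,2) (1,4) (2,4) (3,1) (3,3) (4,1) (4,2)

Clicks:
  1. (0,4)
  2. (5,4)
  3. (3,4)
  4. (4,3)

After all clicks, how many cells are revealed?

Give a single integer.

Click 1 (0,4) count=1: revealed 1 new [(0,4)] -> total=1
Click 2 (5,4) count=0: revealed 8 new [(3,4) (3,5) (4,3) (4,4) (4,5) (5,3) (5,4) (5,5)] -> total=9
Click 3 (3,4) count=2: revealed 0 new [(none)] -> total=9
Click 4 (4,3) count=2: revealed 0 new [(none)] -> total=9

Answer: 9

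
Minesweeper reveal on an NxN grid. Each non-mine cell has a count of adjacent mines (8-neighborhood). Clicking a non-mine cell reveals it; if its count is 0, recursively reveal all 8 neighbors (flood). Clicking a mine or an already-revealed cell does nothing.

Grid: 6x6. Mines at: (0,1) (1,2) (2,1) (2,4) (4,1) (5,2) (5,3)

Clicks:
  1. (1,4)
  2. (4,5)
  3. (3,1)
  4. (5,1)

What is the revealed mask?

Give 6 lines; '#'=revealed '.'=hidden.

Click 1 (1,4) count=1: revealed 1 new [(1,4)] -> total=1
Click 2 (4,5) count=0: revealed 6 new [(3,4) (3,5) (4,4) (4,5) (5,4) (5,5)] -> total=7
Click 3 (3,1) count=2: revealed 1 new [(3,1)] -> total=8
Click 4 (5,1) count=2: revealed 1 new [(5,1)] -> total=9

Answer: ......
....#.
......
.#..##
....##
.#..##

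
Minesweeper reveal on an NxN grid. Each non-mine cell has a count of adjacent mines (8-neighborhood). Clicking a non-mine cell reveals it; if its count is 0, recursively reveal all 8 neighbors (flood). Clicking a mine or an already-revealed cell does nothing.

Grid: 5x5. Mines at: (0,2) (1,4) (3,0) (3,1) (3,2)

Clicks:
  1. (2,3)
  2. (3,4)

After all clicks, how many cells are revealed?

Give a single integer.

Answer: 6

Derivation:
Click 1 (2,3) count=2: revealed 1 new [(2,3)] -> total=1
Click 2 (3,4) count=0: revealed 5 new [(2,4) (3,3) (3,4) (4,3) (4,4)] -> total=6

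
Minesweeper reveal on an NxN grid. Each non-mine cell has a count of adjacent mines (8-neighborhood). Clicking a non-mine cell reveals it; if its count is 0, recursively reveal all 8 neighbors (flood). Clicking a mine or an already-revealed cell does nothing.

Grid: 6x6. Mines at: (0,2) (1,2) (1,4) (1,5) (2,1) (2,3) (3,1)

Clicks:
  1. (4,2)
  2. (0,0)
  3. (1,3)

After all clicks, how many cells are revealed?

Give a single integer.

Answer: 6

Derivation:
Click 1 (4,2) count=1: revealed 1 new [(4,2)] -> total=1
Click 2 (0,0) count=0: revealed 4 new [(0,0) (0,1) (1,0) (1,1)] -> total=5
Click 3 (1,3) count=4: revealed 1 new [(1,3)] -> total=6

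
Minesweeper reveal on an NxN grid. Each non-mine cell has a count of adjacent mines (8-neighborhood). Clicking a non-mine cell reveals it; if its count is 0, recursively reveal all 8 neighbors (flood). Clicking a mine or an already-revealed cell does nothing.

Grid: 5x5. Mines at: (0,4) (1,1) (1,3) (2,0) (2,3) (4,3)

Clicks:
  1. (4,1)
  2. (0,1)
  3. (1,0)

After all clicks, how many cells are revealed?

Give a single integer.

Answer: 8

Derivation:
Click 1 (4,1) count=0: revealed 6 new [(3,0) (3,1) (3,2) (4,0) (4,1) (4,2)] -> total=6
Click 2 (0,1) count=1: revealed 1 new [(0,1)] -> total=7
Click 3 (1,0) count=2: revealed 1 new [(1,0)] -> total=8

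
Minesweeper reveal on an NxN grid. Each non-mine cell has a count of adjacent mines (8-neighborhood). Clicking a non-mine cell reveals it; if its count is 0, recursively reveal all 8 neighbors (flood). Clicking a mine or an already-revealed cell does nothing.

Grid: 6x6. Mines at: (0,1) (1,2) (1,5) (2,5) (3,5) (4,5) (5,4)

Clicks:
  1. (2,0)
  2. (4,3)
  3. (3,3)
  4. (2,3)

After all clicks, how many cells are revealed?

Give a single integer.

Answer: 21

Derivation:
Click 1 (2,0) count=0: revealed 21 new [(1,0) (1,1) (2,0) (2,1) (2,2) (2,3) (2,4) (3,0) (3,1) (3,2) (3,3) (3,4) (4,0) (4,1) (4,2) (4,3) (4,4) (5,0) (5,1) (5,2) (5,3)] -> total=21
Click 2 (4,3) count=1: revealed 0 new [(none)] -> total=21
Click 3 (3,3) count=0: revealed 0 new [(none)] -> total=21
Click 4 (2,3) count=1: revealed 0 new [(none)] -> total=21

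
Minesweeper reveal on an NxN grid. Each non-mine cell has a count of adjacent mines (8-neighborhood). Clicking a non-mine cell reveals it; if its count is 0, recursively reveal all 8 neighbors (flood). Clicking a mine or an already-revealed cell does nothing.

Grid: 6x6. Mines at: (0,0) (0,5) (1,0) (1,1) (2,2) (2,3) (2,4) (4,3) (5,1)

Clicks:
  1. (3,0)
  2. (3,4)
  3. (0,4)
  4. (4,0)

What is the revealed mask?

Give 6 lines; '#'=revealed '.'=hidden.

Answer: ....#.
......
##....
##..#.
##....
......

Derivation:
Click 1 (3,0) count=0: revealed 6 new [(2,0) (2,1) (3,0) (3,1) (4,0) (4,1)] -> total=6
Click 2 (3,4) count=3: revealed 1 new [(3,4)] -> total=7
Click 3 (0,4) count=1: revealed 1 new [(0,4)] -> total=8
Click 4 (4,0) count=1: revealed 0 new [(none)] -> total=8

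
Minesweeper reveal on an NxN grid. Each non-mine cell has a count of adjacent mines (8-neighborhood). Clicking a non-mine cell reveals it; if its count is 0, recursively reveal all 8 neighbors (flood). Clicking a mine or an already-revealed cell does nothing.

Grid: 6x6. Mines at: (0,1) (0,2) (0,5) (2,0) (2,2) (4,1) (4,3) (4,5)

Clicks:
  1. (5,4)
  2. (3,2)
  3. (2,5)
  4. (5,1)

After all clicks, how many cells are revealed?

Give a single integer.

Answer: 12

Derivation:
Click 1 (5,4) count=2: revealed 1 new [(5,4)] -> total=1
Click 2 (3,2) count=3: revealed 1 new [(3,2)] -> total=2
Click 3 (2,5) count=0: revealed 9 new [(1,3) (1,4) (1,5) (2,3) (2,4) (2,5) (3,3) (3,4) (3,5)] -> total=11
Click 4 (5,1) count=1: revealed 1 new [(5,1)] -> total=12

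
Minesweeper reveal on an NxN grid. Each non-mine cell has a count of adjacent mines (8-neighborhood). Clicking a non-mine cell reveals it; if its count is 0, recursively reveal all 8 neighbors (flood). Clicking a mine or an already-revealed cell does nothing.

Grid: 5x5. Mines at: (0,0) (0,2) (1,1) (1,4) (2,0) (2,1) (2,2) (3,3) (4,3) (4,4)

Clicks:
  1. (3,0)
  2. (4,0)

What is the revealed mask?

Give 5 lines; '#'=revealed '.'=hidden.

Click 1 (3,0) count=2: revealed 1 new [(3,0)] -> total=1
Click 2 (4,0) count=0: revealed 5 new [(3,1) (3,2) (4,0) (4,1) (4,2)] -> total=6

Answer: .....
.....
.....
###..
###..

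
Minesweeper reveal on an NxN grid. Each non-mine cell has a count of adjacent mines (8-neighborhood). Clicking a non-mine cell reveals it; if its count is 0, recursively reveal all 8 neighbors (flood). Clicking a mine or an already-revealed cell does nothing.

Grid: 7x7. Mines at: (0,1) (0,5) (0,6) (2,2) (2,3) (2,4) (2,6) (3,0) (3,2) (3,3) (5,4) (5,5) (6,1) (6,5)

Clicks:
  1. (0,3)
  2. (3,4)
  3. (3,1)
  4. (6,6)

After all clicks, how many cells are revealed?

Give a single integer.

Answer: 9

Derivation:
Click 1 (0,3) count=0: revealed 6 new [(0,2) (0,3) (0,4) (1,2) (1,3) (1,4)] -> total=6
Click 2 (3,4) count=3: revealed 1 new [(3,4)] -> total=7
Click 3 (3,1) count=3: revealed 1 new [(3,1)] -> total=8
Click 4 (6,6) count=2: revealed 1 new [(6,6)] -> total=9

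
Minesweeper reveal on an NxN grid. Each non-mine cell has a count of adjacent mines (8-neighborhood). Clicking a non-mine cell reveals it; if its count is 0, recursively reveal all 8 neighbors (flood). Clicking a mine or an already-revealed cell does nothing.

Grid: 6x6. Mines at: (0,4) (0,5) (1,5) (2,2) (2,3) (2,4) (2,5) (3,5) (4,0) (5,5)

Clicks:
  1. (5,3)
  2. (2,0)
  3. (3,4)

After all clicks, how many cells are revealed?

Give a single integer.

Click 1 (5,3) count=0: revealed 12 new [(3,1) (3,2) (3,3) (3,4) (4,1) (4,2) (4,3) (4,4) (5,1) (5,2) (5,3) (5,4)] -> total=12
Click 2 (2,0) count=0: revealed 11 new [(0,0) (0,1) (0,2) (0,3) (1,0) (1,1) (1,2) (1,3) (2,0) (2,1) (3,0)] -> total=23
Click 3 (3,4) count=4: revealed 0 new [(none)] -> total=23

Answer: 23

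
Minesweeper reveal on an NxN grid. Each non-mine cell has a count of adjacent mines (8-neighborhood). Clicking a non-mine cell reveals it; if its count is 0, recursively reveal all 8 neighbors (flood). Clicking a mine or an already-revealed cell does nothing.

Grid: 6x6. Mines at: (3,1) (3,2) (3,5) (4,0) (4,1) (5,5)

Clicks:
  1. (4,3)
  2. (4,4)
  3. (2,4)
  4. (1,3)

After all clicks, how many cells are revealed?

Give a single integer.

Click 1 (4,3) count=1: revealed 1 new [(4,3)] -> total=1
Click 2 (4,4) count=2: revealed 1 new [(4,4)] -> total=2
Click 3 (2,4) count=1: revealed 1 new [(2,4)] -> total=3
Click 4 (1,3) count=0: revealed 17 new [(0,0) (0,1) (0,2) (0,3) (0,4) (0,5) (1,0) (1,1) (1,2) (1,3) (1,4) (1,5) (2,0) (2,1) (2,2) (2,3) (2,5)] -> total=20

Answer: 20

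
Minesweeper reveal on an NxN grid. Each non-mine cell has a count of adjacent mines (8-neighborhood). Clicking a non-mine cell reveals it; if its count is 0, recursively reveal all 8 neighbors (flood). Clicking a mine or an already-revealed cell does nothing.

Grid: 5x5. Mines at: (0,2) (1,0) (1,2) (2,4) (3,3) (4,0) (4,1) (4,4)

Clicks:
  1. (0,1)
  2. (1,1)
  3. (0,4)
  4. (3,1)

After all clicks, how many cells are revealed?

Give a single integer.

Click 1 (0,1) count=3: revealed 1 new [(0,1)] -> total=1
Click 2 (1,1) count=3: revealed 1 new [(1,1)] -> total=2
Click 3 (0,4) count=0: revealed 4 new [(0,3) (0,4) (1,3) (1,4)] -> total=6
Click 4 (3,1) count=2: revealed 1 new [(3,1)] -> total=7

Answer: 7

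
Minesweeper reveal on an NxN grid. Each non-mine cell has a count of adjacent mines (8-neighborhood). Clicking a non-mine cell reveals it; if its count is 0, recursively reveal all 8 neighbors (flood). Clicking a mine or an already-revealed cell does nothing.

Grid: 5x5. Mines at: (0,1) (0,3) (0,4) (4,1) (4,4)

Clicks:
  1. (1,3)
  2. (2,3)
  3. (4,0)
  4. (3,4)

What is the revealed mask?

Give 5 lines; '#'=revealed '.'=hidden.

Click 1 (1,3) count=2: revealed 1 new [(1,3)] -> total=1
Click 2 (2,3) count=0: revealed 14 new [(1,0) (1,1) (1,2) (1,4) (2,0) (2,1) (2,2) (2,3) (2,4) (3,0) (3,1) (3,2) (3,3) (3,4)] -> total=15
Click 3 (4,0) count=1: revealed 1 new [(4,0)] -> total=16
Click 4 (3,4) count=1: revealed 0 new [(none)] -> total=16

Answer: .....
#####
#####
#####
#....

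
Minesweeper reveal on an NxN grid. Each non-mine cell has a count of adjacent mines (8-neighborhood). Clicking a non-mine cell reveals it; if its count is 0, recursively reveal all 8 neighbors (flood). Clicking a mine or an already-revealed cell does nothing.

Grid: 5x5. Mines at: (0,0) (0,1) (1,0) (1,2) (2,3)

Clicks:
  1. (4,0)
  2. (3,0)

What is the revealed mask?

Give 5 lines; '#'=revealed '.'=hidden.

Click 1 (4,0) count=0: revealed 13 new [(2,0) (2,1) (2,2) (3,0) (3,1) (3,2) (3,3) (3,4) (4,0) (4,1) (4,2) (4,3) (4,4)] -> total=13
Click 2 (3,0) count=0: revealed 0 new [(none)] -> total=13

Answer: .....
.....
###..
#####
#####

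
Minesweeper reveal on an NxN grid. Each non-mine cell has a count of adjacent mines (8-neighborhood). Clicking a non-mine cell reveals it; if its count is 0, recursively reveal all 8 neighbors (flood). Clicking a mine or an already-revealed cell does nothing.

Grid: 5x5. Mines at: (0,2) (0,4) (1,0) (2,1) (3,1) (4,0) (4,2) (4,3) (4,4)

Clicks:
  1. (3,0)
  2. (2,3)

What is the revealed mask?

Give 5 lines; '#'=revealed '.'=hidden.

Click 1 (3,0) count=3: revealed 1 new [(3,0)] -> total=1
Click 2 (2,3) count=0: revealed 9 new [(1,2) (1,3) (1,4) (2,2) (2,3) (2,4) (3,2) (3,3) (3,4)] -> total=10

Answer: .....
..###
..###
#.###
.....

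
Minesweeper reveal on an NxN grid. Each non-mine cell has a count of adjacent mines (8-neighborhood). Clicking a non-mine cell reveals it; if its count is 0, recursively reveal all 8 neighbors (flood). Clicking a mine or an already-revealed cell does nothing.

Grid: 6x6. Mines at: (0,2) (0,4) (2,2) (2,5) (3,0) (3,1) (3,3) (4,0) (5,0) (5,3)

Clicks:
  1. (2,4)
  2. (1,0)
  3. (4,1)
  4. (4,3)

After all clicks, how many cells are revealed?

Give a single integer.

Click 1 (2,4) count=2: revealed 1 new [(2,4)] -> total=1
Click 2 (1,0) count=0: revealed 6 new [(0,0) (0,1) (1,0) (1,1) (2,0) (2,1)] -> total=7
Click 3 (4,1) count=4: revealed 1 new [(4,1)] -> total=8
Click 4 (4,3) count=2: revealed 1 new [(4,3)] -> total=9

Answer: 9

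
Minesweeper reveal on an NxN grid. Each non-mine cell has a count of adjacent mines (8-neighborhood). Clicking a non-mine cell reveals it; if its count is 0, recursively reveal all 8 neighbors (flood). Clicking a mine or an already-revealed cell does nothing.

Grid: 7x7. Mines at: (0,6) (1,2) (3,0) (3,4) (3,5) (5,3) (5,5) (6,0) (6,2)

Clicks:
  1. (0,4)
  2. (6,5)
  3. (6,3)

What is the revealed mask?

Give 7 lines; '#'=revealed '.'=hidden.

Click 1 (0,4) count=0: revealed 9 new [(0,3) (0,4) (0,5) (1,3) (1,4) (1,5) (2,3) (2,4) (2,5)] -> total=9
Click 2 (6,5) count=1: revealed 1 new [(6,5)] -> total=10
Click 3 (6,3) count=2: revealed 1 new [(6,3)] -> total=11

Answer: ...###.
...###.
...###.
.......
.......
.......
...#.#.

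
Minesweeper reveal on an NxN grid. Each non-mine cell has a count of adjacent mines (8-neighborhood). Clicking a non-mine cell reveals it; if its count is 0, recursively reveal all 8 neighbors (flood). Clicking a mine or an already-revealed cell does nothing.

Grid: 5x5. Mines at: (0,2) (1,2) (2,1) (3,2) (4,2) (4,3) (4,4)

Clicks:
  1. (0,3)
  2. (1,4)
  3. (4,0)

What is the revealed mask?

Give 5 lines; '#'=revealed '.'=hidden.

Click 1 (0,3) count=2: revealed 1 new [(0,3)] -> total=1
Click 2 (1,4) count=0: revealed 7 new [(0,4) (1,3) (1,4) (2,3) (2,4) (3,3) (3,4)] -> total=8
Click 3 (4,0) count=0: revealed 4 new [(3,0) (3,1) (4,0) (4,1)] -> total=12

Answer: ...##
...##
...##
##.##
##...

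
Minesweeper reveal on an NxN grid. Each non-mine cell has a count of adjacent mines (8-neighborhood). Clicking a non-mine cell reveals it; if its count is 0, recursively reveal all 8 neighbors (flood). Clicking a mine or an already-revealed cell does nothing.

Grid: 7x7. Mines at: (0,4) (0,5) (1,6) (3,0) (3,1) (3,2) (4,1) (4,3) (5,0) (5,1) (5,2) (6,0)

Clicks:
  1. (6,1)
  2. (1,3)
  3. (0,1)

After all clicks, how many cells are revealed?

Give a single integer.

Click 1 (6,1) count=4: revealed 1 new [(6,1)] -> total=1
Click 2 (1,3) count=1: revealed 1 new [(1,3)] -> total=2
Click 3 (0,1) count=0: revealed 11 new [(0,0) (0,1) (0,2) (0,3) (1,0) (1,1) (1,2) (2,0) (2,1) (2,2) (2,3)] -> total=13

Answer: 13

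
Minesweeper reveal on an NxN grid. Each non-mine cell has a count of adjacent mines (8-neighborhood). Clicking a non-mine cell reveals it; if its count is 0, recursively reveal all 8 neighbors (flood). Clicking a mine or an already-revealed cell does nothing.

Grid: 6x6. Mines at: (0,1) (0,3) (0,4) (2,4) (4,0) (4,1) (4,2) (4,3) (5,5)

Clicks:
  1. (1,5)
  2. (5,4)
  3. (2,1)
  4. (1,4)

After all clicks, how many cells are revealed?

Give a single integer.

Answer: 15

Derivation:
Click 1 (1,5) count=2: revealed 1 new [(1,5)] -> total=1
Click 2 (5,4) count=2: revealed 1 new [(5,4)] -> total=2
Click 3 (2,1) count=0: revealed 12 new [(1,0) (1,1) (1,2) (1,3) (2,0) (2,1) (2,2) (2,3) (3,0) (3,1) (3,2) (3,3)] -> total=14
Click 4 (1,4) count=3: revealed 1 new [(1,4)] -> total=15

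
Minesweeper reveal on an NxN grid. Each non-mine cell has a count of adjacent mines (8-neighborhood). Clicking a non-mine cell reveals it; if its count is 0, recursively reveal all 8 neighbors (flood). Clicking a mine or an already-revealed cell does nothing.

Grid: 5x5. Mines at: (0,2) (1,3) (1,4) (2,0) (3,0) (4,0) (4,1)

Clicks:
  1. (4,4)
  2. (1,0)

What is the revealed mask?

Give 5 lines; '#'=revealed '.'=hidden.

Answer: .....
#....
..###
..###
..###

Derivation:
Click 1 (4,4) count=0: revealed 9 new [(2,2) (2,3) (2,4) (3,2) (3,3) (3,4) (4,2) (4,3) (4,4)] -> total=9
Click 2 (1,0) count=1: revealed 1 new [(1,0)] -> total=10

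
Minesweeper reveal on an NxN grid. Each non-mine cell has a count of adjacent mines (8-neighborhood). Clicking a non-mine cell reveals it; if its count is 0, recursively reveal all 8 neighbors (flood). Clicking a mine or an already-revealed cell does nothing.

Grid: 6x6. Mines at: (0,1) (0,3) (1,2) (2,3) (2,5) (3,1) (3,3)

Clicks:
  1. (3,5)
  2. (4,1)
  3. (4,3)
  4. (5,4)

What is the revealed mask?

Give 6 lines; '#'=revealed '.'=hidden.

Answer: ......
......
......
....##
######
######

Derivation:
Click 1 (3,5) count=1: revealed 1 new [(3,5)] -> total=1
Click 2 (4,1) count=1: revealed 1 new [(4,1)] -> total=2
Click 3 (4,3) count=1: revealed 1 new [(4,3)] -> total=3
Click 4 (5,4) count=0: revealed 11 new [(3,4) (4,0) (4,2) (4,4) (4,5) (5,0) (5,1) (5,2) (5,3) (5,4) (5,5)] -> total=14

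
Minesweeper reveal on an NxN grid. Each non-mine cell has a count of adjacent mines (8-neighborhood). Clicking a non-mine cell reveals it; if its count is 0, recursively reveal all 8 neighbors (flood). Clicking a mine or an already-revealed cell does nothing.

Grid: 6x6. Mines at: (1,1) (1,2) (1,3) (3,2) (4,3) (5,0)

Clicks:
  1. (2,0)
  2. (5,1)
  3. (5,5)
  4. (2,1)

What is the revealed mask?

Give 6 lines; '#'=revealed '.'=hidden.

Click 1 (2,0) count=1: revealed 1 new [(2,0)] -> total=1
Click 2 (5,1) count=1: revealed 1 new [(5,1)] -> total=2
Click 3 (5,5) count=0: revealed 12 new [(0,4) (0,5) (1,4) (1,5) (2,4) (2,5) (3,4) (3,5) (4,4) (4,5) (5,4) (5,5)] -> total=14
Click 4 (2,1) count=3: revealed 1 new [(2,1)] -> total=15

Answer: ....##
....##
##..##
....##
....##
.#..##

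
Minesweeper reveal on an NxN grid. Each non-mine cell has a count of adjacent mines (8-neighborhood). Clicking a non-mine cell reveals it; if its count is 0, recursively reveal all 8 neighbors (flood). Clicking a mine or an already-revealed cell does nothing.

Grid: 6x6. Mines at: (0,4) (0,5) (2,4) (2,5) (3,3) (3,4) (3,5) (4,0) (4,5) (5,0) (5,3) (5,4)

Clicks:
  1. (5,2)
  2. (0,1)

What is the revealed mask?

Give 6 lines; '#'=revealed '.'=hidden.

Answer: ####..
####..
####..
###...
......
..#...

Derivation:
Click 1 (5,2) count=1: revealed 1 new [(5,2)] -> total=1
Click 2 (0,1) count=0: revealed 15 new [(0,0) (0,1) (0,2) (0,3) (1,0) (1,1) (1,2) (1,3) (2,0) (2,1) (2,2) (2,3) (3,0) (3,1) (3,2)] -> total=16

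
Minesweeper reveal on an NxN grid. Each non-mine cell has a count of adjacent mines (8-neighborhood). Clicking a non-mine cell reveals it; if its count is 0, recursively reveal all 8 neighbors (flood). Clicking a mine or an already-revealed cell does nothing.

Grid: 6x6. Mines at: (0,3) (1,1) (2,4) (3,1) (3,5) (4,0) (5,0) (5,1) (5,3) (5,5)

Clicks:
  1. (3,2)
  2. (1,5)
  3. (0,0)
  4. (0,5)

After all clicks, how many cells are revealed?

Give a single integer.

Answer: 6

Derivation:
Click 1 (3,2) count=1: revealed 1 new [(3,2)] -> total=1
Click 2 (1,5) count=1: revealed 1 new [(1,5)] -> total=2
Click 3 (0,0) count=1: revealed 1 new [(0,0)] -> total=3
Click 4 (0,5) count=0: revealed 3 new [(0,4) (0,5) (1,4)] -> total=6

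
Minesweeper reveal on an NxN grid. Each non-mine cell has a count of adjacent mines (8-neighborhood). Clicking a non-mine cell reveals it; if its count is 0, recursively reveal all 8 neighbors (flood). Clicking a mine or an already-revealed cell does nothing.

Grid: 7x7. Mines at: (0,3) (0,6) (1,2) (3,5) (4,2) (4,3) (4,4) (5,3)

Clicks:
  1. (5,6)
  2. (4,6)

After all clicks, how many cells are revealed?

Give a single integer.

Click 1 (5,6) count=0: revealed 8 new [(4,5) (4,6) (5,4) (5,5) (5,6) (6,4) (6,5) (6,6)] -> total=8
Click 2 (4,6) count=1: revealed 0 new [(none)] -> total=8

Answer: 8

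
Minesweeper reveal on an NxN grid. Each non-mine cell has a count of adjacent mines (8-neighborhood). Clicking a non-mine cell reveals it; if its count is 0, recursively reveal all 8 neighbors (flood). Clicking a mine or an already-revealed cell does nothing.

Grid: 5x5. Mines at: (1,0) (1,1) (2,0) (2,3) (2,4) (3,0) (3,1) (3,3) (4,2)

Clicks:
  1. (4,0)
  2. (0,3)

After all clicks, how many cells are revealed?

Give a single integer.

Click 1 (4,0) count=2: revealed 1 new [(4,0)] -> total=1
Click 2 (0,3) count=0: revealed 6 new [(0,2) (0,3) (0,4) (1,2) (1,3) (1,4)] -> total=7

Answer: 7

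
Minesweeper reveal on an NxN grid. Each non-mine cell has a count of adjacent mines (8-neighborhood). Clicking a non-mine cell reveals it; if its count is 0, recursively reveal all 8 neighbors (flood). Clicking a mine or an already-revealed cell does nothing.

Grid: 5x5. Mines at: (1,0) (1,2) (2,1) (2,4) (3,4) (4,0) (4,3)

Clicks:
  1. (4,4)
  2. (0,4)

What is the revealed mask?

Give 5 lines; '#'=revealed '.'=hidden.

Click 1 (4,4) count=2: revealed 1 new [(4,4)] -> total=1
Click 2 (0,4) count=0: revealed 4 new [(0,3) (0,4) (1,3) (1,4)] -> total=5

Answer: ...##
...##
.....
.....
....#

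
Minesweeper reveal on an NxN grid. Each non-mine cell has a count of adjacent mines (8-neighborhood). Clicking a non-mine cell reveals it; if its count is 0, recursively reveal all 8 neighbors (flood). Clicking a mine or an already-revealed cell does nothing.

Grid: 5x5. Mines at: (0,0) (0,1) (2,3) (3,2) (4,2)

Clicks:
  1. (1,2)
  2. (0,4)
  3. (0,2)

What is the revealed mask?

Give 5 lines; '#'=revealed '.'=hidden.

Answer: ..###
..###
.....
.....
.....

Derivation:
Click 1 (1,2) count=2: revealed 1 new [(1,2)] -> total=1
Click 2 (0,4) count=0: revealed 5 new [(0,2) (0,3) (0,4) (1,3) (1,4)] -> total=6
Click 3 (0,2) count=1: revealed 0 new [(none)] -> total=6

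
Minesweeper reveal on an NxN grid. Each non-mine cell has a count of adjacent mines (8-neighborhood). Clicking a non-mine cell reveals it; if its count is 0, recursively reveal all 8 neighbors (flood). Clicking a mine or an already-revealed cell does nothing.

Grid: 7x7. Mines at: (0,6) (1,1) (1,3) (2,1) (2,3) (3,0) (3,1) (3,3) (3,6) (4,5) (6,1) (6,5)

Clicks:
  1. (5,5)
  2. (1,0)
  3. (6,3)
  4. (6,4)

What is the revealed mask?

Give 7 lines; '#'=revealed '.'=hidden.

Click 1 (5,5) count=2: revealed 1 new [(5,5)] -> total=1
Click 2 (1,0) count=2: revealed 1 new [(1,0)] -> total=2
Click 3 (6,3) count=0: revealed 9 new [(4,2) (4,3) (4,4) (5,2) (5,3) (5,4) (6,2) (6,3) (6,4)] -> total=11
Click 4 (6,4) count=1: revealed 0 new [(none)] -> total=11

Answer: .......
#......
.......
.......
..###..
..####.
..###..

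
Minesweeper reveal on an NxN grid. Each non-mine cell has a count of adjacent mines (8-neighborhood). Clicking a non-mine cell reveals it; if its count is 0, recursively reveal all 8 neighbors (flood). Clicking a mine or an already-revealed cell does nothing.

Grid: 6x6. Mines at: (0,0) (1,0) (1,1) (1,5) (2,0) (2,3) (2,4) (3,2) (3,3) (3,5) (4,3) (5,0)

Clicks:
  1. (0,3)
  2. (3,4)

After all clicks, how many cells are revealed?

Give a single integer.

Click 1 (0,3) count=0: revealed 6 new [(0,2) (0,3) (0,4) (1,2) (1,3) (1,4)] -> total=6
Click 2 (3,4) count=5: revealed 1 new [(3,4)] -> total=7

Answer: 7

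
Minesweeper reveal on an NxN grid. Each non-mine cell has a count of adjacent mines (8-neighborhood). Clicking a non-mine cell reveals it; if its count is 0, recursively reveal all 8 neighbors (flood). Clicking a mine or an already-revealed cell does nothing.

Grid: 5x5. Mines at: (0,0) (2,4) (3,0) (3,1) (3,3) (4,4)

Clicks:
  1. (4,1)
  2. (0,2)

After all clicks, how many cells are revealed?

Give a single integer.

Click 1 (4,1) count=2: revealed 1 new [(4,1)] -> total=1
Click 2 (0,2) count=0: revealed 11 new [(0,1) (0,2) (0,3) (0,4) (1,1) (1,2) (1,3) (1,4) (2,1) (2,2) (2,3)] -> total=12

Answer: 12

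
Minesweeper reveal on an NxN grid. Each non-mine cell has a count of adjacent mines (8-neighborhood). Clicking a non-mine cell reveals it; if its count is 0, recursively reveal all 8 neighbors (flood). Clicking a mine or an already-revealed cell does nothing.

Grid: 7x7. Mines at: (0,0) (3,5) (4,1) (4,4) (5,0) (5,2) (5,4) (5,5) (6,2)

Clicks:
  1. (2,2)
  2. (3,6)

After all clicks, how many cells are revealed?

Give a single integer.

Answer: 26

Derivation:
Click 1 (2,2) count=0: revealed 25 new [(0,1) (0,2) (0,3) (0,4) (0,5) (0,6) (1,0) (1,1) (1,2) (1,3) (1,4) (1,5) (1,6) (2,0) (2,1) (2,2) (2,3) (2,4) (2,5) (2,6) (3,0) (3,1) (3,2) (3,3) (3,4)] -> total=25
Click 2 (3,6) count=1: revealed 1 new [(3,6)] -> total=26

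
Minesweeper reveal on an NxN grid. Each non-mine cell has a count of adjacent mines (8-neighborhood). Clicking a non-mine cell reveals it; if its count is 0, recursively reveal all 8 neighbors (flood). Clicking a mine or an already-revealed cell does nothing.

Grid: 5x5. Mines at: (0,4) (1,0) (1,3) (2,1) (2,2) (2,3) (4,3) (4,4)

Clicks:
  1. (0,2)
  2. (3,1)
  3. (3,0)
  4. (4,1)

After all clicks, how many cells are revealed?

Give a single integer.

Click 1 (0,2) count=1: revealed 1 new [(0,2)] -> total=1
Click 2 (3,1) count=2: revealed 1 new [(3,1)] -> total=2
Click 3 (3,0) count=1: revealed 1 new [(3,0)] -> total=3
Click 4 (4,1) count=0: revealed 4 new [(3,2) (4,0) (4,1) (4,2)] -> total=7

Answer: 7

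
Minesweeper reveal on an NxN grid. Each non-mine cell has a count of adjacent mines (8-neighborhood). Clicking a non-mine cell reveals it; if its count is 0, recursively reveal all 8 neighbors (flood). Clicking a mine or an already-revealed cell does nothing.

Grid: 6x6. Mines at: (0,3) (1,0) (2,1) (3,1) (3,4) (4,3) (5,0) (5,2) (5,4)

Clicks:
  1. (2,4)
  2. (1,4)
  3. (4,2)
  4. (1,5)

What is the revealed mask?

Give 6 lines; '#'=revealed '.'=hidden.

Answer: ....##
....##
....##
......
..#...
......

Derivation:
Click 1 (2,4) count=1: revealed 1 new [(2,4)] -> total=1
Click 2 (1,4) count=1: revealed 1 new [(1,4)] -> total=2
Click 3 (4,2) count=3: revealed 1 new [(4,2)] -> total=3
Click 4 (1,5) count=0: revealed 4 new [(0,4) (0,5) (1,5) (2,5)] -> total=7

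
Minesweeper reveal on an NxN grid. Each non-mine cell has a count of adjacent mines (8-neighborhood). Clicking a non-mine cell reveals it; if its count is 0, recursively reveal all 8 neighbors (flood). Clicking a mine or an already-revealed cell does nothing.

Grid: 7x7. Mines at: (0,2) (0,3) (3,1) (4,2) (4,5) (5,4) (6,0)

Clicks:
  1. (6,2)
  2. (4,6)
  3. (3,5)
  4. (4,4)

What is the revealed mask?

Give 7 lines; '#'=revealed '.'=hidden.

Click 1 (6,2) count=0: revealed 6 new [(5,1) (5,2) (5,3) (6,1) (6,2) (6,3)] -> total=6
Click 2 (4,6) count=1: revealed 1 new [(4,6)] -> total=7
Click 3 (3,5) count=1: revealed 1 new [(3,5)] -> total=8
Click 4 (4,4) count=2: revealed 1 new [(4,4)] -> total=9

Answer: .......
.......
.......
.....#.
....#.#
.###...
.###...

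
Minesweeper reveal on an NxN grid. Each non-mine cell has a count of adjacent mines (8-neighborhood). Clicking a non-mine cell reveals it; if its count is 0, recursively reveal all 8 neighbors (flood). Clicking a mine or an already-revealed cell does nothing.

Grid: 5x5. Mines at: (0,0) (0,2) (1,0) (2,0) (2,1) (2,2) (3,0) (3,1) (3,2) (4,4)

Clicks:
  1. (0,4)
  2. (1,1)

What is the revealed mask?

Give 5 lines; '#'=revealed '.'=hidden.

Click 1 (0,4) count=0: revealed 8 new [(0,3) (0,4) (1,3) (1,4) (2,3) (2,4) (3,3) (3,4)] -> total=8
Click 2 (1,1) count=6: revealed 1 new [(1,1)] -> total=9

Answer: ...##
.#.##
...##
...##
.....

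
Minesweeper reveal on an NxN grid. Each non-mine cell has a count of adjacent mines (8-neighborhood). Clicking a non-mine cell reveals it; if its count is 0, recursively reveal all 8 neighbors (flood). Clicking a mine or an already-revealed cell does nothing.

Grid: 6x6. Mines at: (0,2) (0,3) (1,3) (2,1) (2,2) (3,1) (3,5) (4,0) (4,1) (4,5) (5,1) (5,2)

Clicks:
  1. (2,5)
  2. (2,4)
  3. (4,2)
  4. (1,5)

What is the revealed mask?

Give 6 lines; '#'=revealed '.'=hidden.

Click 1 (2,5) count=1: revealed 1 new [(2,5)] -> total=1
Click 2 (2,4) count=2: revealed 1 new [(2,4)] -> total=2
Click 3 (4,2) count=4: revealed 1 new [(4,2)] -> total=3
Click 4 (1,5) count=0: revealed 4 new [(0,4) (0,5) (1,4) (1,5)] -> total=7

Answer: ....##
....##
....##
......
..#...
......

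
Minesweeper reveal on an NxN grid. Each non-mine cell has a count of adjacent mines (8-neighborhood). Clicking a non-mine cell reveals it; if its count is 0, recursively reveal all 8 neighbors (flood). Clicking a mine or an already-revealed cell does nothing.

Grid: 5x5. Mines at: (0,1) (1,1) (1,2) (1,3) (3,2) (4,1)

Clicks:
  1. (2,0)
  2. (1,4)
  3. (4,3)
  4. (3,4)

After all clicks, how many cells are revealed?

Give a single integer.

Click 1 (2,0) count=1: revealed 1 new [(2,0)] -> total=1
Click 2 (1,4) count=1: revealed 1 new [(1,4)] -> total=2
Click 3 (4,3) count=1: revealed 1 new [(4,3)] -> total=3
Click 4 (3,4) count=0: revealed 5 new [(2,3) (2,4) (3,3) (3,4) (4,4)] -> total=8

Answer: 8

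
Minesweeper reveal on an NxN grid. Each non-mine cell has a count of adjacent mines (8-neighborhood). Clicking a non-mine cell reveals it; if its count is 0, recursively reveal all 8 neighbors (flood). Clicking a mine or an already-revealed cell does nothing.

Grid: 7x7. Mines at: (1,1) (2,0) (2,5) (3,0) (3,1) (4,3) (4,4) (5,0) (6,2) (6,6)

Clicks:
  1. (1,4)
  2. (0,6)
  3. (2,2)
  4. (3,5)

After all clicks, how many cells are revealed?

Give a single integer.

Click 1 (1,4) count=1: revealed 1 new [(1,4)] -> total=1
Click 2 (0,6) count=0: revealed 15 new [(0,2) (0,3) (0,4) (0,5) (0,6) (1,2) (1,3) (1,5) (1,6) (2,2) (2,3) (2,4) (3,2) (3,3) (3,4)] -> total=16
Click 3 (2,2) count=2: revealed 0 new [(none)] -> total=16
Click 4 (3,5) count=2: revealed 1 new [(3,5)] -> total=17

Answer: 17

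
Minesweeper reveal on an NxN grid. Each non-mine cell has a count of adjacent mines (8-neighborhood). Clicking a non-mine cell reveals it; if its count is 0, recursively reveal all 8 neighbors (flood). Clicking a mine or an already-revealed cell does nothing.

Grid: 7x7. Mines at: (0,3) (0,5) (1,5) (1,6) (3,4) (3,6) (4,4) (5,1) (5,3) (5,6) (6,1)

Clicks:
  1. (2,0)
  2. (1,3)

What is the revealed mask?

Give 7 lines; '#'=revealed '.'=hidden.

Answer: ###....
####...
####...
####...
####...
.......
.......

Derivation:
Click 1 (2,0) count=0: revealed 19 new [(0,0) (0,1) (0,2) (1,0) (1,1) (1,2) (1,3) (2,0) (2,1) (2,2) (2,3) (3,0) (3,1) (3,2) (3,3) (4,0) (4,1) (4,2) (4,3)] -> total=19
Click 2 (1,3) count=1: revealed 0 new [(none)] -> total=19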